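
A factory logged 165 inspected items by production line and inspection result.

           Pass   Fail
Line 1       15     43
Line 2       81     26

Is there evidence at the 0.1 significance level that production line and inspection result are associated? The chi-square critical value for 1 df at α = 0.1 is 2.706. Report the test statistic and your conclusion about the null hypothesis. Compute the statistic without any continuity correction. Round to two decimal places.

38.40; reject H₀

Row totals: 58, 107. Column totals: 96, 69. Grand total N = 165.
Expected counts (row total × column total / N):
  Line 1, Pass: 58×96/165 = 33.745
  Line 1, Fail: 58×69/165 = 24.255
  Line 2, Pass: 107×96/165 = 62.255
  Line 2, Fail: 107×69/165 = 44.745
Contributions (O − E)²/E:
  (15 − 33.745)²/33.745 = 10.4127
  (43 − 24.255)²/24.255 = 14.4867
  (81 − 62.255)²/62.255 = 5.6441
  (26 − 44.745)²/44.745 = 7.8528
χ² = 10.4127 + 14.4867 + 5.6441 + 7.8528 = 38.40
df = (2−1)(2−1) = 1. Since 38.40 > 2.706, reject the null hypothesis of independence at α = 0.1.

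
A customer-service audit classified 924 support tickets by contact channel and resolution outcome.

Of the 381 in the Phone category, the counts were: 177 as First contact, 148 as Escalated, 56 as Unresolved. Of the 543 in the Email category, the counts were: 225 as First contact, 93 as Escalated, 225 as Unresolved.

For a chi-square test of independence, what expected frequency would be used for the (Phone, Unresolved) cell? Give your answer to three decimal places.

Row total (Phone) = 381; column total (Unresolved) = 281; grand total N = 924.
Expected count = (row total × column total) / N = 381 × 281 / 924 = 115.867.

115.867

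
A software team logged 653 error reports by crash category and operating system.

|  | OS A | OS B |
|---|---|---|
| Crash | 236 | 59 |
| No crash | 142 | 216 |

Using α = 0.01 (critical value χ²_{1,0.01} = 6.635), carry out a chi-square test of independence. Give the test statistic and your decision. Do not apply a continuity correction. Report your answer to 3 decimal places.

107.935; reject H₀

Row totals: 295, 358. Column totals: 378, 275. Grand total N = 653.
Expected counts (row total × column total / N):
  Crash, OS A: 295×378/653 = 170.7657
  Crash, OS B: 295×275/653 = 124.2343
  No crash, OS A: 358×378/653 = 207.2343
  No crash, OS B: 358×275/653 = 150.7657
Contributions (O − E)²/E:
  (236 − 170.7657)²/170.7657 = 24.9202
  (59 − 124.2343)²/124.2343 = 34.2539
  (142 − 207.2343)²/207.2343 = 20.5348
  (216 − 150.7657)²/150.7657 = 28.2260
χ² = 24.9202 + 34.2539 + 20.5348 + 28.2260 = 107.935
df = (2−1)(2−1) = 1. Since 107.935 > 6.635, reject the null hypothesis of independence at α = 0.01.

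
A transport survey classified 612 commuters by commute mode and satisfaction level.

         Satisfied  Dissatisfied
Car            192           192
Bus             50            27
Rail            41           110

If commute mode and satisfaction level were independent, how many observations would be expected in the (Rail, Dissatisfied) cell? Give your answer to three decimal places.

Row total (Rail) = 151; column total (Dissatisfied) = 329; grand total N = 612.
Expected count = (row total × column total) / N = 151 × 329 / 612 = 81.175.

81.175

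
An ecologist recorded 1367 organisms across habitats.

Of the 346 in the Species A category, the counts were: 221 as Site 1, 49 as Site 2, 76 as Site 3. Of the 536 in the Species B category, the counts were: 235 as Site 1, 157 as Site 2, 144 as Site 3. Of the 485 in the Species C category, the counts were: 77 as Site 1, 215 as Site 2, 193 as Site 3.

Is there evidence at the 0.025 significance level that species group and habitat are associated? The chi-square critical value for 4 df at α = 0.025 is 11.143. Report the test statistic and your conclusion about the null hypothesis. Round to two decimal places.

209.47; reject H₀

Row totals: 346, 536, 485. Column totals: 533, 421, 413. Grand total N = 1367.
Expected counts (row total × column total / N):
  Species A, Site 1: 346×533/1367 = 134.9071
  Species A, Site 2: 346×421/1367 = 106.5589
  Species A, Site 3: 346×413/1367 = 104.5340
  Species B, Site 1: 536×533/1367 = 208.9890
  Species B, Site 2: 536×421/1367 = 165.0739
  Species B, Site 3: 536×413/1367 = 161.9371
  Species C, Site 1: 485×533/1367 = 189.1039
  Species C, Site 2: 485×421/1367 = 149.3672
  Species C, Site 3: 485×413/1367 = 146.5289
Contributions (O − E)²/E:
  (221 − 134.9071)²/134.9071 = 54.9414
  (49 − 106.5589)²/106.5589 = 31.0910
  (76 − 104.5340)²/104.5340 = 7.7887
  (235 − 208.9890)²/208.9890 = 3.2374
  (157 − 165.0739)²/165.0739 = 0.3949
  (144 − 161.9371)²/161.9371 = 1.9868
  (77 − 189.1039)²/189.1039 = 66.4570
  (215 − 149.3672)²/149.3672 = 28.8394
  (193 − 146.5289)²/146.5289 = 14.7381
χ² = 54.9414 + 31.0910 + 7.7887 + 3.2374 + 0.3949 + 1.9868 + 66.4570 + 28.8394 + 14.7381 = 209.47
df = (3−1)(3−1) = 4. Since 209.47 > 11.143, reject the null hypothesis of independence at α = 0.025.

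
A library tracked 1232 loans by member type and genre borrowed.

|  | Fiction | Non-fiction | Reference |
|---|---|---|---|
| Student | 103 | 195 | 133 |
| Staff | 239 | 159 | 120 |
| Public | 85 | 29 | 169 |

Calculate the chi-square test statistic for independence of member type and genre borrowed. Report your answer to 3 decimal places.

Row totals: 431, 518, 283. Column totals: 427, 383, 422. Grand total N = 1232.
Expected counts (row total × column total / N):
  Student, Fiction: 431×427/1232 = 149.38068
  Student, Non-fiction: 431×383/1232 = 133.98782
  Student, Reference: 431×422/1232 = 147.63149
  Staff, Fiction: 518×427/1232 = 179.53409
  Staff, Non-fiction: 518×383/1232 = 161.03409
  Staff, Reference: 518×422/1232 = 177.43182
  Public, Fiction: 283×427/1232 = 98.08523
  Public, Non-fiction: 283×383/1232 = 87.97808
  Public, Reference: 283×422/1232 = 96.93669
Contributions (O − E)²/E:
  (103 − 149.38068)²/149.38068 = 14.4006
  (195 − 133.98782)²/133.98782 = 27.7823
  (133 − 147.63149)²/147.63149 = 1.4501
  (239 − 179.53409)²/179.53409 = 19.6965
  (159 − 161.03409)²/161.03409 = 0.0257
  (120 − 177.43182)²/177.43182 = 18.5898
  (85 − 98.08523)²/98.08523 = 1.7457
  (29 − 87.97808)²/87.97808 = 39.5373
  (169 − 96.93669)²/96.93669 = 53.5723
χ² = 14.4006 + 27.7823 + 1.4501 + 19.6965 + 0.0257 + 18.5898 + 1.7457 + 39.5373 + 53.5723 = 176.800

176.800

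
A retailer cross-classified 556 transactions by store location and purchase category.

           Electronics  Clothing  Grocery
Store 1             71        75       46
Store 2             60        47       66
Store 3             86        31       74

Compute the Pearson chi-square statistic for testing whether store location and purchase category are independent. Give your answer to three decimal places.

Row totals: 192, 173, 191. Column totals: 217, 153, 186. Grand total N = 556.
Expected counts (row total × column total / N):
  Store 1, Electronics: 192×217/556 = 74.9353
  Store 1, Clothing: 192×153/556 = 52.8345
  Store 1, Grocery: 192×186/556 = 64.2302
  Store 2, Electronics: 173×217/556 = 67.5198
  Store 2, Clothing: 173×153/556 = 47.6061
  Store 2, Grocery: 173×186/556 = 57.8741
  Store 3, Electronics: 191×217/556 = 74.5450
  Store 3, Clothing: 191×153/556 = 52.5594
  Store 3, Grocery: 191×186/556 = 63.8957
Contributions (O − E)²/E:
  (71 − 74.9353)²/74.9353 = 0.2067
  (75 − 52.8345)²/52.8345 = 9.2990
  (46 − 64.2302)²/64.2302 = 5.1742
  (60 − 67.5198)²/67.5198 = 0.8375
  (47 − 47.6061)²/47.6061 = 0.0077
  (66 − 57.8741)²/57.8741 = 1.1409
  (86 − 74.5450)²/74.5450 = 1.7602
  (31 − 52.5594)²/52.5594 = 8.8435
  (74 − 63.8957)²/63.8957 = 1.5979
χ² = 0.2067 + 9.2990 + 5.1742 + 0.8375 + 0.0077 + 1.1409 + 1.7602 + 8.8435 + 1.5979 = 28.868

28.868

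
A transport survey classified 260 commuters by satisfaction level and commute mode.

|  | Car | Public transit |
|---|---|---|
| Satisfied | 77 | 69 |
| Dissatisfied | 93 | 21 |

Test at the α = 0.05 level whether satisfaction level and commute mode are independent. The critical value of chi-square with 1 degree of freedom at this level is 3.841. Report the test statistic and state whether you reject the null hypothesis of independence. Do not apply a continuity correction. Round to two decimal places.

Row totals: 146, 114. Column totals: 170, 90. Grand total N = 260.
Expected counts (row total × column total / N):
  Satisfied, Car: 146×170/260 = 95.462
  Satisfied, Public transit: 146×90/260 = 50.538
  Dissatisfied, Car: 114×170/260 = 74.538
  Dissatisfied, Public transit: 114×90/260 = 39.462
Contributions (O − E)²/E:
  (77 − 95.462)²/95.462 = 3.5705
  (69 − 50.538)²/50.538 = 6.7443
  (93 − 74.538)²/74.538 = 4.5728
  (21 − 39.462)²/39.462 = 8.6373
χ² = 3.5705 + 6.7443 + 4.5728 + 8.6373 = 23.52
df = (2−1)(2−1) = 1. Since 23.52 > 3.841, reject the null hypothesis of independence at α = 0.05.

23.52; reject H₀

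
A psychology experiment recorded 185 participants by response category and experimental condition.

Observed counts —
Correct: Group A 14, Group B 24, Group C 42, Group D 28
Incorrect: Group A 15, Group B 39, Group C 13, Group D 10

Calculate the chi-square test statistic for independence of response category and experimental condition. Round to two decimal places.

Row totals: 108, 77. Column totals: 29, 63, 55, 38. Grand total N = 185.
Expected counts (row total × column total / N):
  Correct, Group A: 108×29/185 = 16.930
  Correct, Group B: 108×63/185 = 36.778
  Correct, Group C: 108×55/185 = 32.108
  Correct, Group D: 108×38/185 = 22.184
  Incorrect, Group A: 77×29/185 = 12.070
  Incorrect, Group B: 77×63/185 = 26.222
  Incorrect, Group C: 77×55/185 = 22.892
  Incorrect, Group D: 77×38/185 = 15.816
Contributions (O − E)²/E:
  (14 − 16.930)²/16.930 = 0.5071
  (24 − 36.778)²/36.778 = 4.4395
  (42 − 32.108)²/32.108 = 3.0476
  (28 − 22.184)²/22.184 = 1.5248
  (15 − 12.070)²/12.070 = 0.7113
  (39 − 26.222)²/26.222 = 6.2267
  (13 − 22.892)²/22.892 = 4.2745
  (10 − 15.816)²/15.816 = 2.1387
χ² = 0.5071 + 4.4395 + 3.0476 + 1.5248 + 0.7113 + 6.2267 + 4.2745 + 2.1387 = 22.87

22.87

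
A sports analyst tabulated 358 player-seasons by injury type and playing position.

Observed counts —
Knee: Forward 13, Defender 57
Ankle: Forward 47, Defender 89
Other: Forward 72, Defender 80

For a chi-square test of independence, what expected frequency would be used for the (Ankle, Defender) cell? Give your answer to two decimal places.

85.85

Row total (Ankle) = 136; column total (Defender) = 226; grand total N = 358.
Expected count = (row total × column total) / N = 136 × 226 / 358 = 85.85.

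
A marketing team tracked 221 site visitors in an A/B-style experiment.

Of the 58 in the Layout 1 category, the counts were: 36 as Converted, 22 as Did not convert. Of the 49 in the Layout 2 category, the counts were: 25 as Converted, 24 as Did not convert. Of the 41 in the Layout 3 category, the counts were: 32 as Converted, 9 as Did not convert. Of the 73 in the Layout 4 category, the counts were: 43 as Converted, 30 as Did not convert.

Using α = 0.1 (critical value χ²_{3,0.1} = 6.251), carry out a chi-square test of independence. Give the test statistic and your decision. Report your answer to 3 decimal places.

7.233; reject H₀

Row totals: 58, 49, 41, 73. Column totals: 136, 85. Grand total N = 221.
Expected counts (row total × column total / N):
  Layout 1, Converted: 58×136/221 = 35.6923
  Layout 1, Did not convert: 58×85/221 = 22.3077
  Layout 2, Converted: 49×136/221 = 30.1538
  Layout 2, Did not convert: 49×85/221 = 18.8462
  Layout 3, Converted: 41×136/221 = 25.2308
  Layout 3, Did not convert: 41×85/221 = 15.7692
  Layout 4, Converted: 73×136/221 = 44.9231
  Layout 4, Did not convert: 73×85/221 = 28.0769
Contributions (O − E)²/E:
  (36 − 35.6923)²/35.6923 = 0.0027
  (22 − 22.3077)²/22.3077 = 0.0042
  (25 − 30.1538)²/30.1538 = 0.8809
  (24 − 18.8462)²/18.8462 = 1.4094
  (32 − 25.2308)²/25.2308 = 1.8161
  (9 − 15.7692)²/15.7692 = 2.9058
  (43 − 44.9231)²/44.9231 = 0.0823
  (30 − 28.0769)²/28.0769 = 0.1317
χ² = 0.0027 + 0.0042 + 0.8809 + 1.4094 + 1.8161 + 2.9058 + 0.0823 + 0.1317 = 7.233
df = (4−1)(2−1) = 3. Since 7.233 > 6.251, reject the null hypothesis of independence at α = 0.1.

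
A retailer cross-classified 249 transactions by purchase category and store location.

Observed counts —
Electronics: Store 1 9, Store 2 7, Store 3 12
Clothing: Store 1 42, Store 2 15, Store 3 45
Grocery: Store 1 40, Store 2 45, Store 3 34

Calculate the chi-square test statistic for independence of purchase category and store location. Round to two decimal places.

15.95

Row totals: 28, 102, 119. Column totals: 91, 67, 91. Grand total N = 249.
Expected counts (row total × column total / N):
  Electronics, Store 1: 28×91/249 = 10.233
  Electronics, Store 2: 28×67/249 = 7.534
  Electronics, Store 3: 28×91/249 = 10.233
  Clothing, Store 1: 102×91/249 = 37.277
  Clothing, Store 2: 102×67/249 = 27.446
  Clothing, Store 3: 102×91/249 = 37.277
  Grocery, Store 1: 119×91/249 = 43.490
  Grocery, Store 2: 119×67/249 = 32.020
  Grocery, Store 3: 119×91/249 = 43.490
Contributions (O − E)²/E:
  (9 − 10.233)²/10.233 = 0.1486
  (7 − 7.534)²/7.534 = 0.0378
  (12 − 10.233)²/10.233 = 0.3051
  (42 − 37.277)²/37.277 = 0.5984
  (15 − 27.446)²/27.446 = 5.6439
  (45 − 37.277)²/37.277 = 1.6000
  (40 − 43.490)²/43.490 = 0.2801
  (45 − 32.020)²/32.020 = 5.2617
  (34 − 43.490)²/43.490 = 2.0708
χ² = 0.1486 + 0.0378 + 0.3051 + 0.5984 + 5.6439 + 1.6000 + 0.2801 + 5.2617 + 2.0708 = 15.95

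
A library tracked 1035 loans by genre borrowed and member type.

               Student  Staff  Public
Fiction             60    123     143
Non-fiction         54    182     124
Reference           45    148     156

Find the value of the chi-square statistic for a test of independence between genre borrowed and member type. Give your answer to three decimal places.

15.636

Row totals: 326, 360, 349. Column totals: 159, 453, 423. Grand total N = 1035.
Expected counts (row total × column total / N):
  Fiction, Student: 326×159/1035 = 50.0812
  Fiction, Staff: 326×453/1035 = 142.6841
  Fiction, Public: 326×423/1035 = 133.2348
  Non-fiction, Student: 360×159/1035 = 55.3043
  Non-fiction, Staff: 360×453/1035 = 157.5652
  Non-fiction, Public: 360×423/1035 = 147.1304
  Reference, Student: 349×159/1035 = 53.6145
  Reference, Staff: 349×453/1035 = 152.7507
  Reference, Public: 349×423/1035 = 142.6348
Contributions (O − E)²/E:
  (60 − 50.0812)²/50.0812 = 1.9645
  (123 − 142.6841)²/142.6841 = 2.7155
  (143 − 133.2348)²/133.2348 = 0.7157
  (54 − 55.3043)²/55.3043 = 0.0308
  (182 − 157.5652)²/157.5652 = 3.7893
  (124 − 147.1304)²/147.1304 = 3.6363
  (45 − 53.6145)²/53.6145 = 1.3841
  (148 − 152.7507)²/152.7507 = 0.1478
  (156 − 142.6348)²/142.6348 = 1.2523
χ² = 1.9645 + 2.7155 + 0.7157 + 0.0308 + 3.7893 + 3.6363 + 1.3841 + 0.1478 + 1.2523 = 15.636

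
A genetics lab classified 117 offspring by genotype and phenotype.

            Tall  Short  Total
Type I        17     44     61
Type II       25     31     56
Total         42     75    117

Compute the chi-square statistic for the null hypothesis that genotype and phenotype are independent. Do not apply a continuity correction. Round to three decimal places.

3.570

Grand total N = 117.
Expected counts (row total × column total / N):
  Type I, Tall: 61×42/117 = 21.8974
  Type I, Short: 61×75/117 = 39.1026
  Type II, Tall: 56×42/117 = 20.1026
  Type II, Short: 56×75/117 = 35.8974
Contributions (O − E)²/E:
  (17 − 21.8974)²/21.8974 = 1.0953
  (44 − 39.1026)²/39.1026 = 0.6134
  (25 − 20.1026)²/20.1026 = 1.1931
  (31 − 35.8974)²/35.8974 = 0.6681
χ² = 1.0953 + 0.6134 + 1.1931 + 0.6681 = 3.570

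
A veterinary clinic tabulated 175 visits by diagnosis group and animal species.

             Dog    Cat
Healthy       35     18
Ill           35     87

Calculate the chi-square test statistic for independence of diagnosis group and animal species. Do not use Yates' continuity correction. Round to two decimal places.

Row totals: 53, 122. Column totals: 70, 105. Grand total N = 175.
Expected counts (row total × column total / N):
  Healthy, Dog: 53×70/175 = 21.200
  Healthy, Cat: 53×105/175 = 31.800
  Ill, Dog: 122×70/175 = 48.800
  Ill, Cat: 122×105/175 = 73.200
Contributions (O − E)²/E:
  (35 − 21.200)²/21.200 = 8.9830
  (18 − 31.800)²/31.800 = 5.9887
  (35 − 48.800)²/48.800 = 3.9025
  (87 − 73.200)²/73.200 = 2.6016
χ² = 8.9830 + 5.9887 + 3.9025 + 2.6016 = 21.48

21.48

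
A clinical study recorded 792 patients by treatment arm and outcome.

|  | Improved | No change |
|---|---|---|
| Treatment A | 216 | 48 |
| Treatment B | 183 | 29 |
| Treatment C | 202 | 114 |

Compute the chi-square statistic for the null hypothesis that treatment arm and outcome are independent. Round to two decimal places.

Row totals: 264, 212, 316. Column totals: 601, 191. Grand total N = 792.
Expected counts (row total × column total / N):
  Treatment A, Improved: 264×601/792 = 200.333
  Treatment A, No change: 264×191/792 = 63.667
  Treatment B, Improved: 212×601/792 = 160.874
  Treatment B, No change: 212×191/792 = 51.126
  Treatment C, Improved: 316×601/792 = 239.793
  Treatment C, No change: 316×191/792 = 76.207
Contributions (O − E)²/E:
  (216 − 200.333)²/200.333 = 1.2252
  (48 − 63.667)²/63.667 = 3.8553
  (183 − 160.874)²/160.874 = 3.0431
  (29 − 51.126)²/51.126 = 9.5756
  (202 − 239.793)²/239.793 = 5.9564
  (114 − 76.207)²/76.207 = 18.7425
χ² = 1.2252 + 3.8553 + 3.0431 + 9.5756 + 5.9564 + 18.7425 = 42.40

42.40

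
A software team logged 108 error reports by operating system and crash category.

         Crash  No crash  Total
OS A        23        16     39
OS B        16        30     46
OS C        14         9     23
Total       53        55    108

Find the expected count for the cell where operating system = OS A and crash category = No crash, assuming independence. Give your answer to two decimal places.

Row total (OS A) = 39; column total (No crash) = 55; grand total N = 108.
Expected count = (row total × column total) / N = 39 × 55 / 108 = 19.86.

19.86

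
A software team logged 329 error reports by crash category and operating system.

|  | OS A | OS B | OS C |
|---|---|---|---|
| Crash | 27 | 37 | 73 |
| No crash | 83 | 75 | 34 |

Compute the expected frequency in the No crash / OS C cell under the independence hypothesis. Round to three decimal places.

Row total (No crash) = 192; column total (OS C) = 107; grand total N = 329.
Expected count = (row total × column total) / N = 192 × 107 / 329 = 62.444.

62.444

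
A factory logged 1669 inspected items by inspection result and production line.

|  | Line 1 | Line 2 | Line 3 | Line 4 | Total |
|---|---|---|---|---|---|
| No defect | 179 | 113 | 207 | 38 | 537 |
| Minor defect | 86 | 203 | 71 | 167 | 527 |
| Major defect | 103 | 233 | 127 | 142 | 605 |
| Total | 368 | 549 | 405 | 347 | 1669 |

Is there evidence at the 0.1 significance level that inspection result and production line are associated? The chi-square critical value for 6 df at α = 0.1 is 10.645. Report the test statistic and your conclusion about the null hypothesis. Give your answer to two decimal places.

233.48; reject H₀

Grand total N = 1669.
Expected counts (row total × column total / N):
  No defect, Line 1: 537×368/1669 = 118.404
  No defect, Line 2: 537×549/1669 = 176.641
  No defect, Line 3: 537×405/1669 = 130.309
  No defect, Line 4: 537×347/1669 = 111.647
  Minor defect, Line 1: 527×368/1669 = 116.199
  Minor defect, Line 2: 527×549/1669 = 173.351
  Minor defect, Line 3: 527×405/1669 = 127.882
  Minor defect, Line 4: 527×347/1669 = 109.568
  Major defect, Line 1: 605×368/1669 = 133.397
  Major defect, Line 2: 605×549/1669 = 199.008
  Major defect, Line 3: 605×405/1669 = 146.809
  Major defect, Line 4: 605×347/1669 = 125.785
Contributions (O − E)²/E:
  (179 − 118.404)²/118.404 = 31.0114
  (113 − 176.641)²/176.641 = 22.9289
  (207 − 130.309)²/130.309 = 45.1351
  (38 − 111.647)²/111.647 = 48.5806
  (86 − 116.199)²/116.199 = 7.8484
  (203 − 173.351)²/173.351 = 5.0710
  (71 − 127.882)²/127.882 = 25.3012
  (167 − 109.568)²/109.568 = 30.1040
  (103 − 133.397)²/133.397 = 6.9265
  (233 − 199.008)²/199.008 = 5.8061
  (127 − 146.809)²/146.809 = 2.6728
  (142 − 125.785)²/125.785 = 2.0903
χ² = 31.0114 + 22.9289 + 45.1351 + 48.5806 + 7.8484 + 5.0710 + 25.3012 + 30.1040 + 6.9265 + 5.8061 + 2.6728 + 2.0903 = 233.48
df = (3−1)(4−1) = 6. Since 233.48 > 10.645, reject the null hypothesis of independence at α = 0.1.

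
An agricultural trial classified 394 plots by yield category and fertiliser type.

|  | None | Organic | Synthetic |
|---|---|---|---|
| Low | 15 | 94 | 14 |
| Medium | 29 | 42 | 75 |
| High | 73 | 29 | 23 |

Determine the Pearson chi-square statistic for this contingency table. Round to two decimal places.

Row totals: 123, 146, 125. Column totals: 117, 165, 112. Grand total N = 394.
Expected counts (row total × column total / N):
  Low, None: 123×117/394 = 36.525
  Low, Organic: 123×165/394 = 51.510
  Low, Synthetic: 123×112/394 = 34.964
  Medium, None: 146×117/394 = 43.355
  Medium, Organic: 146×165/394 = 61.142
  Medium, Synthetic: 146×112/394 = 41.503
  High, None: 125×117/394 = 37.119
  High, Organic: 125×165/394 = 52.348
  High, Synthetic: 125×112/394 = 35.533
Contributions (O − E)²/E:
  (15 − 36.525)²/36.525 = 12.6852
  (94 − 51.510)²/51.510 = 35.0495
  (14 − 34.964)²/34.964 = 12.5698
  (29 − 43.355)²/43.355 = 4.7530
  (42 − 61.142)²/61.142 = 5.9929
  (75 − 41.503)²/41.503 = 27.0354
  (73 − 37.119)²/37.119 = 34.6843
  (29 − 52.348)²/52.348 = 10.4136
  (23 − 35.533)²/35.533 = 4.4206
χ² = 12.6852 + 35.0495 + 12.5698 + 4.7530 + 5.9929 + 27.0354 + 34.6843 + 10.4136 + 4.4206 = 147.60

147.60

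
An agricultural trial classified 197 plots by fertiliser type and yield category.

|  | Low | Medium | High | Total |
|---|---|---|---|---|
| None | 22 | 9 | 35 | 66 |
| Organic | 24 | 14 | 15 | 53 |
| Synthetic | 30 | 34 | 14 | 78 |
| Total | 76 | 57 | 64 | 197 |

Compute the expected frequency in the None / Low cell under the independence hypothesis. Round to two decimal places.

25.46

Row total (None) = 66; column total (Low) = 76; grand total N = 197.
Expected count = (row total × column total) / N = 66 × 76 / 197 = 25.46.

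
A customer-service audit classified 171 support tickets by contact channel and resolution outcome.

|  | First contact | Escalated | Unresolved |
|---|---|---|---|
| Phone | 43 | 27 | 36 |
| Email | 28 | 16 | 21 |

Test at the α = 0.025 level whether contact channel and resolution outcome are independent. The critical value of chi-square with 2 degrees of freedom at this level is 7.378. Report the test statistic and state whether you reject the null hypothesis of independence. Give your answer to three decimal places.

Row totals: 106, 65. Column totals: 71, 43, 57. Grand total N = 171.
Expected counts (row total × column total / N):
  Phone, First contact: 106×71/171 = 44.0117
  Phone, Escalated: 106×43/171 = 26.6550
  Phone, Unresolved: 106×57/171 = 35.3333
  Email, First contact: 65×71/171 = 26.9883
  Email, Escalated: 65×43/171 = 16.3450
  Email, Unresolved: 65×57/171 = 21.6667
Contributions (O − E)²/E:
  (43 − 44.0117)²/44.0117 = 0.0233
  (27 − 26.6550)²/26.6550 = 0.0045
  (36 − 35.3333)²/35.3333 = 0.0126
  (28 − 26.9883)²/26.9883 = 0.0379
  (16 − 16.3450)²/16.3450 = 0.0073
  (21 − 21.6667)²/21.6667 = 0.0205
χ² = 0.0233 + 0.0045 + 0.0126 + 0.0379 + 0.0073 + 0.0205 = 0.106
df = (2−1)(3−1) = 2. Since 0.106 < 7.378, fail to reject the null hypothesis of independence at α = 0.025.

0.106; fail to reject H₀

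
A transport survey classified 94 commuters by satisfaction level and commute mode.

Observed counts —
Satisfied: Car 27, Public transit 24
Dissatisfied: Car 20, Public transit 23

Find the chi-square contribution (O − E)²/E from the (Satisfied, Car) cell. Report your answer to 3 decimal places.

Row total (Satisfied) = 51; column total (Car) = 47; N = 94.
Expected count E = 51 × 47 / 94 = 25.5000.
Contribution = (O − E)²/E = (27 − 25.5000)² / 25.5000 = 0.088.

0.088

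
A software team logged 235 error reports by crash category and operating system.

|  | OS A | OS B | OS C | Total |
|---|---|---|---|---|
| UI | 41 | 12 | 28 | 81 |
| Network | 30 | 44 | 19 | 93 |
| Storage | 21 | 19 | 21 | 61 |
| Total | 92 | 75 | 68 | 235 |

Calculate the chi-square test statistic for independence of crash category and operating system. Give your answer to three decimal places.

22.386

Grand total N = 235.
Expected counts (row total × column total / N):
  UI, OS A: 81×92/235 = 31.7106
  UI, OS B: 81×75/235 = 25.8511
  UI, OS C: 81×68/235 = 23.4383
  Network, OS A: 93×92/235 = 36.4085
  Network, OS B: 93×75/235 = 29.6809
  Network, OS C: 93×68/235 = 26.9106
  Storage, OS A: 61×92/235 = 23.8809
  Storage, OS B: 61×75/235 = 19.4681
  Storage, OS C: 61×68/235 = 17.6511
Contributions (O − E)²/E:
  (41 − 31.7106)²/31.7106 = 2.7213
  (12 − 25.8511)²/25.8511 = 7.4215
  (28 − 23.4383)²/23.4383 = 0.8878
  (30 − 36.4085)²/36.4085 = 1.1280
  (44 − 29.6809)²/29.6809 = 6.9080
  (19 − 26.9106)²/26.9106 = 2.3254
  (21 − 23.8809)²/23.8809 = 0.3475
  (19 − 19.4681)²/19.4681 = 0.0113
  (21 − 17.6511)²/17.6511 = 0.6354
χ² = 2.7213 + 7.4215 + 0.8878 + 1.1280 + 6.9080 + 2.3254 + 0.3475 + 0.0113 + 0.6354 = 22.386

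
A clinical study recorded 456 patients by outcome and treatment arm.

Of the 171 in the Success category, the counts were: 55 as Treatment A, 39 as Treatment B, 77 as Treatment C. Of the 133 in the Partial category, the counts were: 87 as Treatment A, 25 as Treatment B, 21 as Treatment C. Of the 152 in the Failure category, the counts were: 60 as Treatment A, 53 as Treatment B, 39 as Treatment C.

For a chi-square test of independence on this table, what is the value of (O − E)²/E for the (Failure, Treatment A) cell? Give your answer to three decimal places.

0.799

Row total (Failure) = 152; column total (Treatment A) = 202; N = 456.
Expected count E = 152 × 202 / 456 = 67.3333.
Contribution = (O − E)²/E = (60 − 67.3333)² / 67.3333 = 0.799.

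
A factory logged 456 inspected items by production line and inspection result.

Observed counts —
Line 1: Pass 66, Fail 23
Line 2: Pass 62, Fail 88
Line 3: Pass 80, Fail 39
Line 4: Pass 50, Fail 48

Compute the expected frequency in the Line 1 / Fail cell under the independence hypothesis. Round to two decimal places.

Row total (Line 1) = 89; column total (Fail) = 198; grand total N = 456.
Expected count = (row total × column total) / N = 89 × 198 / 456 = 38.64.

38.64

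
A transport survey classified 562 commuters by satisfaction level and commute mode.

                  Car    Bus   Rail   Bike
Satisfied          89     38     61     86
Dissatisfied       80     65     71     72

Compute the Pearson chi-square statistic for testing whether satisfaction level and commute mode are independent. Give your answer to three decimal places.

9.212

Row totals: 274, 288. Column totals: 169, 103, 132, 158. Grand total N = 562.
Expected counts (row total × column total / N):
  Satisfied, Car: 274×169/562 = 82.3950
  Satisfied, Bus: 274×103/562 = 50.2171
  Satisfied, Rail: 274×132/562 = 64.3559
  Satisfied, Bike: 274×158/562 = 77.0320
  Dissatisfied, Car: 288×169/562 = 86.6050
  Dissatisfied, Bus: 288×103/562 = 52.7829
  Dissatisfied, Rail: 288×132/562 = 67.6441
  Dissatisfied, Bike: 288×158/562 = 80.9680
Contributions (O − E)²/E:
  (89 − 82.3950)²/82.3950 = 0.5295
  (38 − 50.2171)²/50.2171 = 2.9722
  (61 − 64.3559)²/64.3559 = 0.1750
  (86 − 77.0320)²/77.0320 = 1.0440
  (80 − 86.6050)²/86.6050 = 0.5037
  (65 − 52.7829)²/52.7829 = 2.8278
  (71 − 67.6441)²/67.6441 = 0.1665
  (72 − 80.9680)²/80.9680 = 0.9933
χ² = 0.5295 + 2.9722 + 0.1750 + 1.0440 + 0.5037 + 2.8278 + 0.1665 + 0.9933 = 9.212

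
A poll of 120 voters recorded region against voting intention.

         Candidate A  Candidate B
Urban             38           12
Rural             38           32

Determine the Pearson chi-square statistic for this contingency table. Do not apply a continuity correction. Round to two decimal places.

5.92

Row totals: 50, 70. Column totals: 76, 44. Grand total N = 120.
Expected counts (row total × column total / N):
  Urban, Candidate A: 50×76/120 = 31.667
  Urban, Candidate B: 50×44/120 = 18.333
  Rural, Candidate A: 70×76/120 = 44.333
  Rural, Candidate B: 70×44/120 = 25.667
Contributions (O − E)²/E:
  (38 − 31.667)²/31.667 = 1.2665
  (12 − 18.333)²/18.333 = 2.1877
  (38 − 44.333)²/44.333 = 0.9047
  (32 − 25.667)²/25.667 = 1.5626
χ² = 1.2665 + 2.1877 + 0.9047 + 1.5626 = 5.92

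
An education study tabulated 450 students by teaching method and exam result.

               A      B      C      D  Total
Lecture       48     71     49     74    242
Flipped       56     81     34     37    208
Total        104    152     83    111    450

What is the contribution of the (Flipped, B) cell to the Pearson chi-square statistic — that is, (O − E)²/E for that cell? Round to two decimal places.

1.64

Row total (Flipped) = 208; column total (B) = 152; N = 450.
Expected count E = 208 × 152 / 450 = 70.258.
Contribution = (O − E)²/E = (81 − 70.258)² / 70.258 = 1.64.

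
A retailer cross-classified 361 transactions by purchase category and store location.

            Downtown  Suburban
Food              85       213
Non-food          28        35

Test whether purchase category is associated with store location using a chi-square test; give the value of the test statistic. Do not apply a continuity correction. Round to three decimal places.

Row totals: 298, 63. Column totals: 113, 248. Grand total N = 361.
Expected counts (row total × column total / N):
  Food, Downtown: 298×113/361 = 93.2798
  Food, Suburban: 298×248/361 = 204.7202
  Non-food, Downtown: 63×113/361 = 19.7202
  Non-food, Suburban: 63×248/361 = 43.2798
Contributions (O − E)²/E:
  (85 − 93.2798)²/93.2798 = 0.7349
  (213 − 204.7202)²/204.7202 = 0.3349
  (28 − 19.7202)²/19.7202 = 3.4764
  (35 − 43.2798)²/43.2798 = 1.5840
χ² = 0.7349 + 0.3349 + 3.4764 + 1.5840 = 6.130

6.130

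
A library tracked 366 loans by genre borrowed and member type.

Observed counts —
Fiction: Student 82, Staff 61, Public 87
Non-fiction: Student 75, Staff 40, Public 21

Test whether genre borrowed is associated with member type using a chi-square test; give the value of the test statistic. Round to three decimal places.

22.344

Row totals: 230, 136. Column totals: 157, 101, 108. Grand total N = 366.
Expected counts (row total × column total / N):
  Fiction, Student: 230×157/366 = 98.66120
  Fiction, Staff: 230×101/366 = 63.46995
  Fiction, Public: 230×108/366 = 67.86885
  Non-fiction, Student: 136×157/366 = 58.33880
  Non-fiction, Staff: 136×101/366 = 37.53005
  Non-fiction, Public: 136×108/366 = 40.13115
Contributions (O − E)²/E:
  (82 − 98.66120)²/98.66120 = 2.8136
  (61 − 63.46995)²/63.46995 = 0.0961
  (87 − 67.86885)²/67.86885 = 5.3928
  (75 − 58.33880)²/58.33880 = 4.7583
  (40 − 37.53005)²/37.53005 = 0.1626
  (21 − 40.13115)²/40.13115 = 9.1201
χ² = 2.8136 + 0.0961 + 5.3928 + 4.7583 + 0.1626 + 9.1201 = 22.344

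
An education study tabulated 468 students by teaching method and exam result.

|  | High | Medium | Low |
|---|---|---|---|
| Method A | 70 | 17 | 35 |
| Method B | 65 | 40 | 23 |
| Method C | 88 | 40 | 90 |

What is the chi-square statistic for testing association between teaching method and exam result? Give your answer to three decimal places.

Row totals: 122, 128, 218. Column totals: 223, 97, 148. Grand total N = 468.
Expected counts (row total × column total / N):
  Method A, High: 122×223/468 = 58.1325
  Method A, Medium: 122×97/468 = 25.2863
  Method A, Low: 122×148/468 = 38.5812
  Method B, High: 128×223/468 = 60.9915
  Method B, Medium: 128×97/468 = 26.5299
  Method B, Low: 128×148/468 = 40.4786
  Method C, High: 218×223/468 = 103.8761
  Method C, Medium: 218×97/468 = 45.1838
  Method C, Low: 218×148/468 = 68.9402
Contributions (O − E)²/E:
  (70 − 58.1325)²/58.1325 = 2.4227
  (17 − 25.2863)²/25.2863 = 2.7154
  (35 − 38.5812)²/38.5812 = 0.3324
  (65 − 60.9915)²/60.9915 = 0.2634
  (40 − 26.5299)²/26.5299 = 6.8392
  (23 − 40.4786)²/40.4786 = 7.5472
  (88 − 103.8761)²/103.8761 = 2.4265
  (40 − 45.1838)²/45.1838 = 0.5947
  (90 − 68.9402)²/68.9402 = 6.4333
χ² = 2.4227 + 2.7154 + 0.3324 + 0.2634 + 6.8392 + 7.5472 + 2.4265 + 0.5947 + 6.4333 = 29.575

29.575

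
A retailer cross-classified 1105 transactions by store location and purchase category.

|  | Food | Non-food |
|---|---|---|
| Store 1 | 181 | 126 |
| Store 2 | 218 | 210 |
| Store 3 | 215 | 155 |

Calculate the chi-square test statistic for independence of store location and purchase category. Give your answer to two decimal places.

6.12

Row totals: 307, 428, 370. Column totals: 614, 491. Grand total N = 1105.
Expected counts (row total × column total / N):
  Store 1, Food: 307×614/1105 = 170.5864
  Store 1, Non-food: 307×491/1105 = 136.4136
  Store 2, Food: 428×614/1105 = 237.8208
  Store 2, Non-food: 428×491/1105 = 190.1792
  Store 3, Food: 370×614/1105 = 205.5928
  Store 3, Non-food: 370×491/1105 = 164.4072
Contributions (O − E)²/E:
  (181 − 170.5864)²/170.5864 = 0.6357
  (126 − 136.4136)²/136.4136 = 0.7950
  (218 − 237.8208)²/237.8208 = 1.6519
  (210 − 190.1792)²/190.1792 = 2.0658
  (215 − 205.5928)²/205.5928 = 0.4304
  (155 − 164.4072)²/164.4072 = 0.5383
χ² = 0.6357 + 0.7950 + 1.6519 + 2.0658 + 0.4304 + 0.5383 = 6.12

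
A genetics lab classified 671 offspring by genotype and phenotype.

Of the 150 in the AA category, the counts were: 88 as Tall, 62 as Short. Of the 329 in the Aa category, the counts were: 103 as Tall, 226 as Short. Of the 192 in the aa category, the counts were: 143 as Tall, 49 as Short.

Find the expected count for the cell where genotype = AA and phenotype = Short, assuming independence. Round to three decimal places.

75.335

Row total (AA) = 150; column total (Short) = 337; grand total N = 671.
Expected count = (row total × column total) / N = 150 × 337 / 671 = 75.335.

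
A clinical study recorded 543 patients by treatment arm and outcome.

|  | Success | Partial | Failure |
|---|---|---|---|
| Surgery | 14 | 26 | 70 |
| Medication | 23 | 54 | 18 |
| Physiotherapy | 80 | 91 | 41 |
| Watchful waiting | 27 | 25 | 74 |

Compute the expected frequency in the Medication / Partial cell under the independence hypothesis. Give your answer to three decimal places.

Row total (Medication) = 95; column total (Partial) = 196; grand total N = 543.
Expected count = (row total × column total) / N = 95 × 196 / 543 = 34.291.

34.291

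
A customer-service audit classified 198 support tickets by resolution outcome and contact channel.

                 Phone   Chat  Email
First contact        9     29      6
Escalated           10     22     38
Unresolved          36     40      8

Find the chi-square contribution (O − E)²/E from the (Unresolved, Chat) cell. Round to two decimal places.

0.05

Row total (Unresolved) = 84; column total (Chat) = 91; N = 198.
Expected count E = 84 × 91 / 198 = 38.606.
Contribution = (O − E)²/E = (40 − 38.606)² / 38.606 = 0.05.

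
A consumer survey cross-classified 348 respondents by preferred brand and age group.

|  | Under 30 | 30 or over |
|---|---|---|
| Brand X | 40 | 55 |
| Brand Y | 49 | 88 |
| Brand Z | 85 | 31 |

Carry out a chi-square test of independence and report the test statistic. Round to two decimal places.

Row totals: 95, 137, 116. Column totals: 174, 174. Grand total N = 348.
Expected counts (row total × column total / N):
  Brand X, Under 30: 95×174/348 = 47.500
  Brand X, 30 or over: 95×174/348 = 47.500
  Brand Y, Under 30: 137×174/348 = 68.500
  Brand Y, 30 or over: 137×174/348 = 68.500
  Brand Z, Under 30: 116×174/348 = 58.000
  Brand Z, 30 or over: 116×174/348 = 58.000
Contributions (O − E)²/E:
  (40 − 47.500)²/47.500 = 1.1842
  (55 − 47.500)²/47.500 = 1.1842
  (49 − 68.500)²/68.500 = 5.5511
  (88 − 68.500)²/68.500 = 5.5511
  (85 − 58.000)²/58.000 = 12.5690
  (31 − 58.000)²/58.000 = 12.5690
χ² = 1.1842 + 1.1842 + 5.5511 + 5.5511 + 12.5690 + 12.5690 = 38.61

38.61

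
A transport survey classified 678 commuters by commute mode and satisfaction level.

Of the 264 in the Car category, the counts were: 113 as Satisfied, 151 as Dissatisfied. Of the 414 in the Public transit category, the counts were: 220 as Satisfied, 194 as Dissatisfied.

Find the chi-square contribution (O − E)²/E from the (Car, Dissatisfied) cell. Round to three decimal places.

2.067

Row total (Car) = 264; column total (Dissatisfied) = 345; N = 678.
Expected count E = 264 × 345 / 678 = 134.3363.
Contribution = (O − E)²/E = (151 − 134.3363)² / 134.3363 = 2.067.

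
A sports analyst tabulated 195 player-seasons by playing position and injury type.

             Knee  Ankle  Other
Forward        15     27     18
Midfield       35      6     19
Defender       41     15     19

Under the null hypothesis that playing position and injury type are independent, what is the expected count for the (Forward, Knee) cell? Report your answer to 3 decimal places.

28.000

Row total (Forward) = 60; column total (Knee) = 91; grand total N = 195.
Expected count = (row total × column total) / N = 60 × 91 / 195 = 28.000.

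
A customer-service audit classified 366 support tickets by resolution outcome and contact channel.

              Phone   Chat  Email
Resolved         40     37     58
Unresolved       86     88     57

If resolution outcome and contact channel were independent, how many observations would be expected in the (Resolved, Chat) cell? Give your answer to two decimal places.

Row total (Resolved) = 135; column total (Chat) = 125; grand total N = 366.
Expected count = (row total × column total) / N = 135 × 125 / 366 = 46.11.

46.11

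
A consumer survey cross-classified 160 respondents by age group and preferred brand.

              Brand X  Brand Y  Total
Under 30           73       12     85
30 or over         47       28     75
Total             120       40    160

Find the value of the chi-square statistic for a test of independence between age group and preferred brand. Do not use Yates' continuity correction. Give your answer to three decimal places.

Grand total N = 160.
Expected counts (row total × column total / N):
  Under 30, Brand X: 85×120/160 = 63.7500
  Under 30, Brand Y: 85×40/160 = 21.2500
  30 or over, Brand X: 75×120/160 = 56.2500
  30 or over, Brand Y: 75×40/160 = 18.7500
Contributions (O − E)²/E:
  (73 − 63.7500)²/63.7500 = 1.3422
  (12 − 21.2500)²/21.2500 = 4.0265
  (47 − 56.2500)²/56.2500 = 1.5211
  (28 − 18.7500)²/18.7500 = 4.5633
χ² = 1.3422 + 4.0265 + 1.5211 + 4.5633 = 11.453

11.453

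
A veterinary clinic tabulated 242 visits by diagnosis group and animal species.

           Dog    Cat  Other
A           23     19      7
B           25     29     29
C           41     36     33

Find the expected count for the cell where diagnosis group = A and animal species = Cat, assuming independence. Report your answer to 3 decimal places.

Row total (A) = 49; column total (Cat) = 84; grand total N = 242.
Expected count = (row total × column total) / N = 49 × 84 / 242 = 17.008.

17.008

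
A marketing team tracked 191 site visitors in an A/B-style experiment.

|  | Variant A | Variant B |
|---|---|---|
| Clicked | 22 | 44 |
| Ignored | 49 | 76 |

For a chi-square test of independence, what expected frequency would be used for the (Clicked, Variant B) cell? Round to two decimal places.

Row total (Clicked) = 66; column total (Variant B) = 120; grand total N = 191.
Expected count = (row total × column total) / N = 66 × 120 / 191 = 41.47.

41.47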